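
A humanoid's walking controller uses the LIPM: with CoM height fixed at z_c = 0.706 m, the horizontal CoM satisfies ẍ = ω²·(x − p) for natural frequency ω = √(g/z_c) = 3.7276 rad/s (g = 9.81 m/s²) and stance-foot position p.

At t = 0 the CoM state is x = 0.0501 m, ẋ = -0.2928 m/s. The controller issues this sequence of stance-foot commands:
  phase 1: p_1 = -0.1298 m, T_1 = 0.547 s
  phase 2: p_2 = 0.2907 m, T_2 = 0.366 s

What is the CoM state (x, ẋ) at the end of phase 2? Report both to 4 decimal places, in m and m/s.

x = 0.9420, ẋ = 2.7964

phase 1: p=-0.1298, T=0.547, ωT=2.038997, cosh=3.906530, sinh=3.776371; start (x,ẋ)=(0.050100, -0.292800) → end (x,ẋ)=(0.276354, 1.388584)
phase 2: p=0.2907, T=0.366, ωT=1.364302, cosh=2.084274, sinh=1.828715; start (x,ẋ)=(0.276354, 1.388584) → end (x,ẋ)=(0.942021, 2.796397)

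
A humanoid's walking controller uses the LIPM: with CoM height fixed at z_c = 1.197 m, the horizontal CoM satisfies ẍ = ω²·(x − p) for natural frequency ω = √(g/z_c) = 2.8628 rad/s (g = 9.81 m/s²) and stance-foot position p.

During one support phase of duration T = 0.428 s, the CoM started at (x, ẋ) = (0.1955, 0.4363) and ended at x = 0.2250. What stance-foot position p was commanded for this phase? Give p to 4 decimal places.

p = 0.4399

ωT = 2.8628·0.428 = 1.225278; cosh(ωT) = 1.849395, sinh(ωT) = 1.555719
x(T) = p + (x₀−p)·cosh(ωT) + (ẋ₀/ω)·sinh(ωT) ⇒ p·(1 − cosh) = x(T) − x₀·cosh − (ẋ₀/ω)·sinh
numerator   = 0.2250 − (0.1955)·1.849395 − (0.4363/2.8628)·1.555719 = -0.373653
denominator = 1 − 1.849395 = -0.849395
p = -0.373653 / -0.849395 = 0.4399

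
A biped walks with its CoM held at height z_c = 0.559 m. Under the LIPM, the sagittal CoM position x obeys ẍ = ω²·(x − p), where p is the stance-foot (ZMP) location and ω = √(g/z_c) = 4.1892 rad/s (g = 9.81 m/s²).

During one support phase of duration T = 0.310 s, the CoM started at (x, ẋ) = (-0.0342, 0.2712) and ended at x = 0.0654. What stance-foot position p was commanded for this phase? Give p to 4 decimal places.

p = -0.0237

ωT = 4.1892·0.310 = 1.298652; cosh(ωT) = 1.968627, sinh(ωT) = 1.695727
x(T) = p + (x₀−p)·cosh(ωT) + (ẋ₀/ω)·sinh(ωT) ⇒ p·(1 − cosh) = x(T) − x₀·cosh − (ẋ₀/ω)·sinh
numerator   = 0.0654 − (-0.0342)·1.968627 − (0.2712/4.1892)·1.695727 = 0.022949
denominator = 1 − 1.968627 = -0.968627
p = 0.022949 / -0.968627 = -0.0237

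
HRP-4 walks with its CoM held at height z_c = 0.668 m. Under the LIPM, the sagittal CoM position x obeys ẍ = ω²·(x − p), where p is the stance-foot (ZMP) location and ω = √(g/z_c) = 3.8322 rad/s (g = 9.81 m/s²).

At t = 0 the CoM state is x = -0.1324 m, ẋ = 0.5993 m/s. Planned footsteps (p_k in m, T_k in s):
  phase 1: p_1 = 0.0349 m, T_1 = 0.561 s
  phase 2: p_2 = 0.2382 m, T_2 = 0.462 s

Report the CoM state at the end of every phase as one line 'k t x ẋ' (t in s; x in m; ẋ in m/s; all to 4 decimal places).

phase 1: p=0.0349, T=0.561, ωT=2.149864, cosh=4.350096, sinh=4.233596; start (x,ẋ)=(-0.132400, 0.599300) → end (x,ẋ)=(-0.030799, -0.107260)
phase 2: p=0.2382, T=0.462, ωT=1.770476, cosh=3.021951, sinh=2.851700; start (x,ẋ)=(-0.030799, -0.107260) → end (x,ẋ)=(-0.654518, -3.263829)

1 0.5610 -0.0308 -0.1073
2 1.0230 -0.6545 -3.2638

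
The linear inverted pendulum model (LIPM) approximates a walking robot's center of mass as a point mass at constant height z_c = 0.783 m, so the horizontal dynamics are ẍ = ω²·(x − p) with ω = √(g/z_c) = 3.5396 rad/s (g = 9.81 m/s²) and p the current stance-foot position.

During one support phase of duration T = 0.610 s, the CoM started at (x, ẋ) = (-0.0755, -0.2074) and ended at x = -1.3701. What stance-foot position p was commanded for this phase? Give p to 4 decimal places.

p = 0.2325

ωT = 3.5396·0.610 = 2.159156; cosh(ωT) = 4.389622, sinh(ωT) = 4.274200
x(T) = p + (x₀−p)·cosh(ωT) + (ẋ₀/ω)·sinh(ωT) ⇒ p·(1 − cosh) = x(T) − x₀·cosh − (ẋ₀/ω)·sinh
numerator   = -1.3701 − (-0.0755)·4.389622 − (-0.2074/3.5396)·4.274200 = -0.788240
denominator = 1 − 4.389622 = -3.389622
p = -0.788240 / -3.389622 = 0.2325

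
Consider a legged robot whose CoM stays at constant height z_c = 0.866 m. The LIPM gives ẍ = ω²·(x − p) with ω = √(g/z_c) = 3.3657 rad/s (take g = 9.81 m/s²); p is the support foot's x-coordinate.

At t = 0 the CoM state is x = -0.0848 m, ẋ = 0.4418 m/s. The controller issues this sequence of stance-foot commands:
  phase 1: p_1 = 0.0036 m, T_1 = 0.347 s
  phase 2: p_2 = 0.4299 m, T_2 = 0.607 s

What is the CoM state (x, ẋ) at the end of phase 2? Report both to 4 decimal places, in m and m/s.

phase 1: p=0.0036, T=0.347, ωT=1.167898, cosh=1.763123, sinh=1.452103; start (x,ẋ)=(-0.084800, 0.441800) → end (x,ẋ)=(0.038351, 0.346907)
phase 2: p=0.4299, T=0.607, ωT=2.042980, cosh=3.921601, sinh=3.791959; start (x,ẋ)=(0.038351, 0.346907) → end (x,ẋ)=(-0.714758, -3.636755)

x = -0.7148, ẋ = -3.6368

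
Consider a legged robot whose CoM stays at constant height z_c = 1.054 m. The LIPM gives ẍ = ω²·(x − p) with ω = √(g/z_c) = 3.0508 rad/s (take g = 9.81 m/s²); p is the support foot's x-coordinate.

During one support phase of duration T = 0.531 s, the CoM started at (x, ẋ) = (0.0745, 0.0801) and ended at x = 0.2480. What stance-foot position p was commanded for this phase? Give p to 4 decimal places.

p = 0.0070

ωT = 3.0508·0.531 = 1.619975; cosh(ωT) = 2.625433, sinh(ωT) = 2.427530
x(T) = p + (x₀−p)·cosh(ωT) + (ẋ₀/ω)·sinh(ωT) ⇒ p·(1 − cosh) = x(T) − x₀·cosh − (ẋ₀/ω)·sinh
numerator   = 0.2480 − (0.0745)·2.625433 − (0.0801/3.0508)·2.427530 = -0.011331
denominator = 1 − 2.625433 = -1.625433
p = -0.011331 / -1.625433 = 0.0070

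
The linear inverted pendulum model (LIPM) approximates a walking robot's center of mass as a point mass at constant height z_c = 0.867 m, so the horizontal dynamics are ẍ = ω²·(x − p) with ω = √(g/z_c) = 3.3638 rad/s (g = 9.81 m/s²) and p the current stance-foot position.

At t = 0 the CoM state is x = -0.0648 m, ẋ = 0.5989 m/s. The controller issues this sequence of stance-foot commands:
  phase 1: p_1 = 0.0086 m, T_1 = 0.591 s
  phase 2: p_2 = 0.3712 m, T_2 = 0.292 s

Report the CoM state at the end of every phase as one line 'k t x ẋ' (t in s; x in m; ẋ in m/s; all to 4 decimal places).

phase 1: p=0.0086, T=0.591, ωT=1.988006, cosh=3.718964, sinh=3.581996; start (x,ẋ)=(-0.064800, 0.598900) → end (x,ẋ)=(0.373376, 1.342882)
phase 2: p=0.3712, T=0.292, ωT=0.982230, cosh=1.522439, sinh=1.147964; start (x,ẋ)=(0.373376, 1.342882) → end (x,ẋ)=(0.832799, 2.052860)

1 0.5910 0.3734 1.3429
2 0.8830 0.8328 2.0529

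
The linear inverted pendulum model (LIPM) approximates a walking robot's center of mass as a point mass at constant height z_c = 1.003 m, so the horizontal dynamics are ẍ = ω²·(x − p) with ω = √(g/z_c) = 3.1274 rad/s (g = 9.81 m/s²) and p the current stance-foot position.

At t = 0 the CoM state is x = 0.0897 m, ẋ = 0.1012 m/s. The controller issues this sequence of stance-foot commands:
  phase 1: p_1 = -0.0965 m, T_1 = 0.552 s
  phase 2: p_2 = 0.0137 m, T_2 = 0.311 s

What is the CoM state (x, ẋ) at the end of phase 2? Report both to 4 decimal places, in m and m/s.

x = 1.4766, ẋ = 4.6732

phase 1: p=-0.0965, T=0.552, ωT=1.726325, cosh=2.898949, sinh=2.721012; start (x,ẋ)=(0.089700, 0.101200) → end (x,ẋ)=(0.531334, 1.877879)
phase 2: p=0.0137, T=0.311, ωT=0.972621, cosh=1.511480, sinh=1.133389; start (x,ẋ)=(0.531334, 1.877879) → end (x,ẋ)=(1.476648, 4.673160)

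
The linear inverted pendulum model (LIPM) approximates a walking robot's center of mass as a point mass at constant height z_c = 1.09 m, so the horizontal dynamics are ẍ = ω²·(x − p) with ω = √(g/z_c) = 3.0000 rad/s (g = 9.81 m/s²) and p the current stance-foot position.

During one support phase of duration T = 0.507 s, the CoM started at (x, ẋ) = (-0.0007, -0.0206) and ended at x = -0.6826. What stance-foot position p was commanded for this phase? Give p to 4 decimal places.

p = 0.4765

ωT = 3.0000·0.507 = 1.521000; cosh(ωT) = 2.397646, sinh(ωT) = 2.179153
x(T) = p + (x₀−p)·cosh(ωT) + (ẋ₀/ω)·sinh(ωT) ⇒ p·(1 − cosh) = x(T) − x₀·cosh − (ẋ₀/ω)·sinh
numerator   = -0.6826 − (-0.0007)·2.397646 − (-0.0206/3.0000)·2.179153 = -0.665958
denominator = 1 − 2.397646 = -1.397646
p = -0.665958 / -1.397646 = 0.4765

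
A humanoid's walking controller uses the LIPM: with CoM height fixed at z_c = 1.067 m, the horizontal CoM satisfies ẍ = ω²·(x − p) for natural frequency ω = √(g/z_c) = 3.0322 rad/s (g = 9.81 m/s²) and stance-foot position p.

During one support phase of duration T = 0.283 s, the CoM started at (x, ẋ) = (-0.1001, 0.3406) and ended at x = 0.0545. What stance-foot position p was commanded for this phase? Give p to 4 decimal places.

ωT = 3.0322·0.283 = 0.858113; cosh(ωT) = 1.391333, sinh(ωT) = 0.967372
x(T) = p + (x₀−p)·cosh(ωT) + (ẋ₀/ω)·sinh(ωT) ⇒ p·(1 − cosh) = x(T) − x₀·cosh − (ẋ₀/ω)·sinh
numerator   = 0.0545 − (-0.1001)·1.391333 − (0.3406/3.0322)·0.967372 = 0.085110
denominator = 1 − 1.391333 = -0.391333
p = 0.085110 / -0.391333 = -0.2175

p = -0.2175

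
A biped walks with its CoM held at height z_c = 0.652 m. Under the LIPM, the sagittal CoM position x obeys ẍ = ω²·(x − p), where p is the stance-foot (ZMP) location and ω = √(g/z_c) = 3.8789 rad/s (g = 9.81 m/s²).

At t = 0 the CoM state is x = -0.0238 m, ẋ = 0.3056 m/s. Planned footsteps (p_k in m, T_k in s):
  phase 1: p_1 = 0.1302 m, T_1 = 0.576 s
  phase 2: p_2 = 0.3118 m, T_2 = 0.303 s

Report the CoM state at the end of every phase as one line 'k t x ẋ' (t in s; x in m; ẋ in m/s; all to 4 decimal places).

phase 1: p=0.1302, T=0.576, ωT=2.234246, cosh=4.723257, sinh=4.616184; start (x,ẋ)=(-0.023800, 0.305600) → end (x,ẋ)=(-0.233494, -1.314053)
phase 2: p=0.3118, T=0.303, ωT=1.175307, cosh=1.773930, sinh=1.465206; start (x,ẋ)=(-0.233494, -1.314053) → end (x,ẋ)=(-1.151881, -5.430158)

1 0.5760 -0.2335 -1.3141
2 0.8790 -1.1519 -5.4302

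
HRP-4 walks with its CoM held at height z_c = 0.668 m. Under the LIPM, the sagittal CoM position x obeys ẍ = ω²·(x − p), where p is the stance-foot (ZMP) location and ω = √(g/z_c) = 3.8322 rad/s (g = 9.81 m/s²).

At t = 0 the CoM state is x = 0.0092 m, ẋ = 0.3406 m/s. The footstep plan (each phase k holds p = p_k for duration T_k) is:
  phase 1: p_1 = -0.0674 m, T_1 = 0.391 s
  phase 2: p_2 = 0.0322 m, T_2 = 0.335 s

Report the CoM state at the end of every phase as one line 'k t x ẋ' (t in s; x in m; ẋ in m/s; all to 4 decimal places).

phase 1: p=-0.0674, T=0.391, ωT=1.498390, cosh=2.348985, sinh=2.125495; start (x,ẋ)=(0.009200, 0.340600) → end (x,ẋ)=(0.301443, 1.423996)
phase 2: p=0.0322, T=0.335, ωT=1.283787, cosh=1.943636, sinh=1.666650; start (x,ẋ)=(0.301443, 1.423996) → end (x,ẋ)=(1.174816, 4.487368)

1 0.3910 0.3014 1.4240
2 0.7260 1.1748 4.4874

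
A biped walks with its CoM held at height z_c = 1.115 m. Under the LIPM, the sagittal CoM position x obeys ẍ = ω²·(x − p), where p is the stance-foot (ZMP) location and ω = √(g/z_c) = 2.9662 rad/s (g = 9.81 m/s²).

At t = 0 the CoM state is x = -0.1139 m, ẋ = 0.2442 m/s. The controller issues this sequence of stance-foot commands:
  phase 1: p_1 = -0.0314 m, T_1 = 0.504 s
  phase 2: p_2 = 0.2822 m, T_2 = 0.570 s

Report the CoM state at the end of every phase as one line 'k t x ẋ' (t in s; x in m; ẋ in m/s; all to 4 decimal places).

phase 1: p=-0.0314, T=0.504, ωT=1.494965, cosh=2.341718, sinh=2.117462; start (x,ẋ)=(-0.113900, 0.244200) → end (x,ẋ)=(-0.050266, 0.053680)
phase 2: p=0.2822, T=0.570, ωT=1.690734, cosh=2.803922, sinh=2.619538; start (x,ẋ)=(-0.050266, 0.053680) → end (x,ẋ)=(-0.602603, -2.432772)

1 0.5040 -0.0503 0.0537
2 1.0740 -0.6026 -2.4328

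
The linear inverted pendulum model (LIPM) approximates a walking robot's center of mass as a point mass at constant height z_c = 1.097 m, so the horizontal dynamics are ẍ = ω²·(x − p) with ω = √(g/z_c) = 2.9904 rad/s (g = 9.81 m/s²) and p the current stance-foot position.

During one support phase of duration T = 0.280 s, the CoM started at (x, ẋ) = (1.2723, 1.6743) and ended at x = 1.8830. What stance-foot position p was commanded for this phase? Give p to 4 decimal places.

p = 1.0431

ωT = 2.9904·0.280 = 0.837312; cosh(ωT) = 1.371511, sinh(ωT) = 0.938638
x(T) = p + (x₀−p)·cosh(ωT) + (ẋ₀/ω)·sinh(ωT) ⇒ p·(1 − cosh) = x(T) − x₀·cosh − (ẋ₀/ω)·sinh
numerator   = 1.8830 − (1.2723)·1.371511 − (1.6743/2.9904)·0.938638 = -0.387509
denominator = 1 − 1.371511 = -0.371511
p = -0.387509 / -0.371511 = 1.0431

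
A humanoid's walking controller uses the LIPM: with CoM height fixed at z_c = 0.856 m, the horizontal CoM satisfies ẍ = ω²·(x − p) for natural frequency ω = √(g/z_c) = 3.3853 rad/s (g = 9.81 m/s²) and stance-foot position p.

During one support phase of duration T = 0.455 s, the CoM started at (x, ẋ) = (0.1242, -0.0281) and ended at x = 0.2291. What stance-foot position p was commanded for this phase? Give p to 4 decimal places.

ωT = 3.3853·0.455 = 1.540312; cosh(ωT) = 2.440179, sinh(ωT) = 2.225865
x(T) = p + (x₀−p)·cosh(ωT) + (ẋ₀/ω)·sinh(ωT) ⇒ p·(1 − cosh) = x(T) − x₀·cosh − (ẋ₀/ω)·sinh
numerator   = 0.2291 − (0.1242)·2.440179 − (-0.0281/3.3853)·2.225865 = -0.055494
denominator = 1 − 2.440179 = -1.440179
p = -0.055494 / -1.440179 = 0.0385

p = 0.0385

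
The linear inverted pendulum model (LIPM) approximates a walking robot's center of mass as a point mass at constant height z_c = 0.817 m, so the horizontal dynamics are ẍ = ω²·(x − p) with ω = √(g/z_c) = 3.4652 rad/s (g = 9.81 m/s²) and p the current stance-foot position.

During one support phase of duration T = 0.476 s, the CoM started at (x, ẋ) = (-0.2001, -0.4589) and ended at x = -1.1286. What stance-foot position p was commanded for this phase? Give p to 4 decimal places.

ωT = 3.4652·0.476 = 1.649435; cosh(ωT) = 2.698099, sinh(ωT) = 2.505941
x(T) = p + (x₀−p)·cosh(ωT) + (ẋ₀/ω)·sinh(ωT) ⇒ p·(1 − cosh) = x(T) − x₀·cosh − (ẋ₀/ω)·sinh
numerator   = -1.1286 − (-0.2001)·2.698099 − (-0.4589/3.4652)·2.505941 = -0.256846
denominator = 1 − 2.698099 = -1.698099
p = -0.256846 / -1.698099 = 0.1513

p = 0.1513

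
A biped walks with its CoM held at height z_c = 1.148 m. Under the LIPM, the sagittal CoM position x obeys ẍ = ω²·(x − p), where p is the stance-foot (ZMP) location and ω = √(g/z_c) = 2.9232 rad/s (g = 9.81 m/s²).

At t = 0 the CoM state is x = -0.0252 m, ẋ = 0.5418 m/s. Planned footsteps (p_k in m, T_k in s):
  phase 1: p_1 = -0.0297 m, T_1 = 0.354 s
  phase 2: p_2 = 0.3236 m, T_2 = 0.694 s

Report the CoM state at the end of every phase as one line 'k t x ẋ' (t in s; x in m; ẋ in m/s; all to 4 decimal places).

1 0.3540 0.2053 0.8749
2 1.0480 0.9845 2.0923

phase 1: p=-0.0297, T=0.354, ωT=1.034813, cosh=1.584936, sinh=1.229643; start (x,ẋ)=(-0.025200, 0.541800) → end (x,ẋ)=(0.205340, 0.874894)
phase 2: p=0.3236, T=0.694, ωT=2.028701, cosh=3.867853, sinh=3.736347; start (x,ẋ)=(0.205340, 0.874894) → end (x,ẋ)=(0.984451, 2.092316)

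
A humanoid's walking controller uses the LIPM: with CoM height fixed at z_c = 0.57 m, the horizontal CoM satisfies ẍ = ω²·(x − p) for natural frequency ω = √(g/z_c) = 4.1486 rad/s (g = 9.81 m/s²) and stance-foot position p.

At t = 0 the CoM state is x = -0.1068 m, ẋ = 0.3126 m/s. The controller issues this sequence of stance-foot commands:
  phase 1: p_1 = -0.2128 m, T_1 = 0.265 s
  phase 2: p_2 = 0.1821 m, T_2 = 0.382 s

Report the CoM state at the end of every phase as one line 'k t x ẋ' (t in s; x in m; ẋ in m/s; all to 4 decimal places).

phase 1: p=-0.2128, T=0.265, ωT=1.099379, cosh=1.667689, sinh=1.334612; start (x,ẋ)=(-0.106800, 0.312600) → end (x,ẋ)=(0.064539, 1.108217)
phase 2: p=0.1821, T=0.382, ωT=1.584765, cosh=2.541571, sinh=2.336575; start (x,ẋ)=(0.064539, 1.108217) → end (x,ẋ)=(0.507481, 1.677034)

1 0.2650 0.0645 1.1082
2 0.6470 0.5075 1.6770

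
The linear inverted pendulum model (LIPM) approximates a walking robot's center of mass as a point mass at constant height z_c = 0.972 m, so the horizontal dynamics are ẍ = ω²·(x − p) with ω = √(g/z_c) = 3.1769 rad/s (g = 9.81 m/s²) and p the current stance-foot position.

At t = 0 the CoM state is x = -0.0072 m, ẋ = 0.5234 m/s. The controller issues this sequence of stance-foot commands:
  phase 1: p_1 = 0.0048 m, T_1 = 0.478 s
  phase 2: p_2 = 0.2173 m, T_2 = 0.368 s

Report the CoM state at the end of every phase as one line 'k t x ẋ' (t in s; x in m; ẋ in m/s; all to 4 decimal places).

1 0.4780 0.3341 1.1693
2 0.8460 0.9588 2.6035

phase 1: p=0.0048, T=0.478, ωT=1.518558, cosh=2.392333, sinh=2.173305; start (x,ẋ)=(-0.007200, 0.523400) → end (x,ẋ)=(0.334148, 1.169294)
phase 2: p=0.2173, T=0.368, ωT=1.169099, cosh=1.764869, sinh=1.454222; start (x,ẋ)=(0.334148, 1.169294) → end (x,ẋ)=(0.958765, 2.603480)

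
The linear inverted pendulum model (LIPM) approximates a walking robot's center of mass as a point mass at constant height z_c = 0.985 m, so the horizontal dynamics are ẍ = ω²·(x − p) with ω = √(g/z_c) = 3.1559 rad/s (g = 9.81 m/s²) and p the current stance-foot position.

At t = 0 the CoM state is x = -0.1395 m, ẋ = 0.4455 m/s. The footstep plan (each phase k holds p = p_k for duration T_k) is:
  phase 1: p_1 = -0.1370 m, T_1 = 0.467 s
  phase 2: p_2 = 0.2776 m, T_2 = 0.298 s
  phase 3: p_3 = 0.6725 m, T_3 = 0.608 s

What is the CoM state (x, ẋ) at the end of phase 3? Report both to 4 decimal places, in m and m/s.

x = 0.9499, ẋ = 1.1395

phase 1: p=-0.1370, T=0.467, ωT=1.473805, cosh=2.297435, sinh=2.068382; start (x,ẋ)=(-0.139500, 0.445500) → end (x,ẋ)=(0.149238, 1.007188)
phase 2: p=0.2776, T=0.298, ωT=0.940458, cosh=1.475802, sinh=1.085353; start (x,ẋ)=(0.149238, 1.007188) → end (x,ẋ)=(0.434547, 1.046736)
phase 3: p=0.6725, T=0.608, ωT=1.918787, cosh=3.479738, sinh=3.332953; start (x,ẋ)=(0.434547, 1.046736) → end (x,ẋ)=(0.949947, 1.139469)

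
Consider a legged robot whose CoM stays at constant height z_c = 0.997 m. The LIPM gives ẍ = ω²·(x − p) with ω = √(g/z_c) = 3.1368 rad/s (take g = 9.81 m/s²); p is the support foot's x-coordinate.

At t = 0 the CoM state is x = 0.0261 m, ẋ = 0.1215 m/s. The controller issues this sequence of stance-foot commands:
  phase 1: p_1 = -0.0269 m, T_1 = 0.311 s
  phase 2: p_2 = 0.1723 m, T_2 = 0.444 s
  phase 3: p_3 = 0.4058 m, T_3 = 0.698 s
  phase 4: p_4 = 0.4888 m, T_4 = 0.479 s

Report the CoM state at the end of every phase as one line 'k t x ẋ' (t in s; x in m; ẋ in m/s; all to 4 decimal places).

phase 1: p=-0.0269, T=0.311, ωT=0.975545, cosh=1.514799, sinh=1.137813; start (x,ẋ)=(0.026100, 0.121500) → end (x,ẋ)=(0.097456, 0.373210)
phase 2: p=0.1723, T=0.444, ωT=1.392739, cosh=2.137128, sinh=1.888734; start (x,ẋ)=(0.097456, 0.373210) → end (x,ẋ)=(0.237067, 0.354179)
phase 3: p=0.4058, T=0.698, ωT=2.189486, cosh=4.521300, sinh=4.409325; start (x,ẋ)=(0.237067, 0.354179) → end (x,ẋ)=(0.140767, -0.732432)
phase 4: p=0.4888, T=0.479, ωT=1.502527, cosh=2.357798, sinh=2.135231; start (x,ẋ)=(0.140767, -0.732432) → end (x,ẋ)=(-0.830361, -4.057982)

1 0.3110 0.0975 0.3732
2 0.7550 0.2371 0.3542
3 1.4530 0.1408 -0.7324
4 1.9320 -0.8304 -4.0580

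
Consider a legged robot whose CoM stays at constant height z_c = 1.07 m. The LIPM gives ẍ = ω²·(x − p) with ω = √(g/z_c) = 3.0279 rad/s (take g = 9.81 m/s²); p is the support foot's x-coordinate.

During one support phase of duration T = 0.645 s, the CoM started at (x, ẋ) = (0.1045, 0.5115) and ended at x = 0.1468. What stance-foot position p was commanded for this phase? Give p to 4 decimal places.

p = 0.3130

ωT = 3.0279·0.645 = 1.952995; cosh(ωT) = 3.595811, sinh(ωT) = 3.453963
x(T) = p + (x₀−p)·cosh(ωT) + (ẋ₀/ω)·sinh(ωT) ⇒ p·(1 − cosh) = x(T) − x₀·cosh − (ẋ₀/ω)·sinh
numerator   = 0.1468 − (0.1045)·3.595811 − (0.5115/3.0279)·3.453963 = -0.812437
denominator = 1 − 3.595811 = -2.595811
p = -0.812437 / -2.595811 = 0.3130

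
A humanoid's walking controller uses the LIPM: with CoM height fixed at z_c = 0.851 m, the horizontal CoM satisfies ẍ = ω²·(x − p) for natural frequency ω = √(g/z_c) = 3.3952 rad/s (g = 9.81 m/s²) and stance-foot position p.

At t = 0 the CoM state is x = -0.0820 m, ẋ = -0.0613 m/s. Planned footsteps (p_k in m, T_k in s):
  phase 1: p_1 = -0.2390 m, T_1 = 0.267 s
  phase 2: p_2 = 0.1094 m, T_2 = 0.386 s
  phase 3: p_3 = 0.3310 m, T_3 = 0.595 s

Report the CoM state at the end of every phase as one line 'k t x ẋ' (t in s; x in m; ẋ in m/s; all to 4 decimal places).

1 0.2670 -0.0317 0.4639
2 0.6530 0.0638 0.0993
3 1.2480 -0.5857 -2.9790

phase 1: p=-0.2390, T=0.267, ωT=0.906518, cosh=1.439808, sinh=1.035880; start (x,ẋ)=(-0.082000, -0.061300) → end (x,ẋ)=(-0.031653, 0.463912)
phase 2: p=0.1094, T=0.386, ωT=1.310547, cosh=1.988937, sinh=1.719265; start (x,ẋ)=(-0.031653, 0.463912) → end (x,ẋ)=(0.063771, 0.099331)
phase 3: p=0.3310, T=0.595, ωT=2.020144, cosh=3.836023, sinh=3.703387; start (x,ẋ)=(0.063771, 0.099331) → end (x,ẋ)=(-0.585749, -2.979032)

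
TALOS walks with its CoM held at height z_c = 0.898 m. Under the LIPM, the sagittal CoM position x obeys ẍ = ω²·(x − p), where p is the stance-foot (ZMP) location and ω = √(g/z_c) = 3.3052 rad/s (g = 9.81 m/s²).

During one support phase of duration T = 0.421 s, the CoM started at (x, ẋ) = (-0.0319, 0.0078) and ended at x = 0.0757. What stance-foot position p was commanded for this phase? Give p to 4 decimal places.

ωT = 3.3052·0.421 = 1.391489; cosh(ωT) = 2.134769, sinh(ωT) = 1.886064
x(T) = p + (x₀−p)·cosh(ωT) + (ẋ₀/ω)·sinh(ωT) ⇒ p·(1 − cosh) = x(T) − x₀·cosh − (ẋ₀/ω)·sinh
numerator   = 0.0757 − (-0.0319)·2.134769 − (0.0078/3.3052)·1.886064 = 0.139348
denominator = 1 − 2.134769 = -1.134769
p = 0.139348 / -1.134769 = -0.1228

p = -0.1228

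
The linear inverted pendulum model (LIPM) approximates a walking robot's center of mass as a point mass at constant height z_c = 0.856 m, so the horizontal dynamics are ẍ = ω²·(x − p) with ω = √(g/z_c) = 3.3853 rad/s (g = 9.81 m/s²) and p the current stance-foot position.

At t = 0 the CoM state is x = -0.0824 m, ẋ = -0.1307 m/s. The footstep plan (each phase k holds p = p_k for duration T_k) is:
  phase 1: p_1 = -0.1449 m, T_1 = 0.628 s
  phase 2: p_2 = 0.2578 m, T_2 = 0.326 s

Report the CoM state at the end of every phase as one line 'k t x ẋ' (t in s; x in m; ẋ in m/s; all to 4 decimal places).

phase 1: p=-0.1449, T=0.628, ωT=2.125968, cosh=4.250164, sinh=4.130846; start (x,ẋ)=(-0.082400, -0.130700) → end (x,ẋ)=(-0.038749, 0.318513)
phase 2: p=0.2578, T=0.326, ωT=1.103608, cosh=1.673348, sinh=1.341676; start (x,ẋ)=(-0.038749, 0.318513) → end (x,ẋ)=(-0.112195, -0.813934)

1 0.6280 -0.0387 0.3185
2 0.9540 -0.1122 -0.8139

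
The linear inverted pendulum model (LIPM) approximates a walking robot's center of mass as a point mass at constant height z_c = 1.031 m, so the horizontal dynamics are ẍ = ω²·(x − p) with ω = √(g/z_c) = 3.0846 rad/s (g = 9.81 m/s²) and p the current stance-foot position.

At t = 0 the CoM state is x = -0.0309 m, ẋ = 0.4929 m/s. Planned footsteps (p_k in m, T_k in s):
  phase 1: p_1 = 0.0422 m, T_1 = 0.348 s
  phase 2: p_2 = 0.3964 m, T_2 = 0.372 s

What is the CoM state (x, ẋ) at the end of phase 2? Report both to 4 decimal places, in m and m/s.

phase 1: p=0.0422, T=0.348, ωT=1.073441, cosh=1.633629, sinh=1.291799; start (x,ẋ)=(-0.030900, 0.492900) → end (x,ẋ)=(0.129203, 0.513936)
phase 2: p=0.3964, T=0.372, ωT=1.147471, cosh=1.733828, sinh=1.416389; start (x,ẋ)=(0.129203, 0.513936) → end (x,ẋ)=(0.169116, -0.276306)

x = 0.1691, ẋ = -0.2763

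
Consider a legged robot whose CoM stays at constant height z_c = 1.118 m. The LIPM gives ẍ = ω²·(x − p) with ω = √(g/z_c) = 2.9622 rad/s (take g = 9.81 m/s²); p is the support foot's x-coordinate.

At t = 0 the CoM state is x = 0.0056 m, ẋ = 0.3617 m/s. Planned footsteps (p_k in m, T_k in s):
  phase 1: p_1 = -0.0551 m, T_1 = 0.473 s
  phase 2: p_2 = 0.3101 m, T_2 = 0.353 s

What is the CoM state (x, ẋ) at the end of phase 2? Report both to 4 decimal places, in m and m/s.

x = 0.7795, ẋ = 1.7865

phase 1: p=-0.0551, T=0.473, ωT=1.401121, cosh=2.153034, sinh=1.906713; start (x,ẋ)=(0.005600, 0.361700) → end (x,ẋ)=(0.308409, 1.121590)
phase 2: p=0.3101, T=0.353, ωT=1.045657, cosh=1.598364, sinh=1.246903; start (x,ẋ)=(0.308409, 1.121590) → end (x,ẋ)=(0.779517, 1.786461)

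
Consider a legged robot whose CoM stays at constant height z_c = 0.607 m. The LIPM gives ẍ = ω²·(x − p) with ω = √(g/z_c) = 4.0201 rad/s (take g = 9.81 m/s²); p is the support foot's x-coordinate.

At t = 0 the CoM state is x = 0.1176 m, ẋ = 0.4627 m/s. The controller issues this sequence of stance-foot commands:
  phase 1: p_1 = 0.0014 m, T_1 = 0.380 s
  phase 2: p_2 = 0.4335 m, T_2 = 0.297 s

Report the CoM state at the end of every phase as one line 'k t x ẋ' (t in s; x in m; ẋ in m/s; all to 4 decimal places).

phase 1: p=0.0014, T=0.380, ωT=1.527638, cosh=2.412165, sinh=2.195117; start (x,ẋ)=(0.117600, 0.462700) → end (x,ẋ)=(0.534344, 2.141526)
phase 2: p=0.4335, T=0.297, ωT=1.193970, cosh=1.801586, sinh=1.498570; start (x,ẋ)=(0.534344, 2.141526) → end (x,ẋ)=(1.413474, 4.465668)

1 0.3800 0.5343 2.1415
2 0.6770 1.4135 4.4657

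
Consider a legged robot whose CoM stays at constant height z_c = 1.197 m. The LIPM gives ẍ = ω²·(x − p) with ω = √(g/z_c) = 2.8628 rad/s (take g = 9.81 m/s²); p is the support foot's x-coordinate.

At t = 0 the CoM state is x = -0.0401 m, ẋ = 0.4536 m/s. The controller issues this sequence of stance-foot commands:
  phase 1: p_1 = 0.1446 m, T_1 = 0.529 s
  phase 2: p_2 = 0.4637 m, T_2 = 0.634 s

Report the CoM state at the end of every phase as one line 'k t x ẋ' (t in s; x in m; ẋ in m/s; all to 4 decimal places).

phase 1: p=0.1446, T=0.529, ωT=1.514421, cosh=2.383362, sinh=2.163427; start (x,ẋ)=(-0.040100, 0.453600) → end (x,ẋ)=(0.047180, -0.062839)
phase 2: p=0.4637, T=0.634, ωT=1.815015, cosh=3.152002, sinh=2.989167; start (x,ẋ)=(0.047180, -0.062839) → end (x,ẋ)=(-0.914785, -3.762391)

1 0.5290 0.0472 -0.0628
2 1.1630 -0.9148 -3.7624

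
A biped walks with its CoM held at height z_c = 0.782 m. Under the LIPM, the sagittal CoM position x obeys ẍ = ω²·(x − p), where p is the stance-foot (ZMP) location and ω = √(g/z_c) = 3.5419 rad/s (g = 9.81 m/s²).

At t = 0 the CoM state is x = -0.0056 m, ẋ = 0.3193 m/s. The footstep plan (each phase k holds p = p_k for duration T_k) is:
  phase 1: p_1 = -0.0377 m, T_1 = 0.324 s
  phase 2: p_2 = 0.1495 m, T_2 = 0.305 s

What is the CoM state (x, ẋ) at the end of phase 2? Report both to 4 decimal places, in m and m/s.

phase 1: p=-0.0377, T=0.324, ωT=1.147576, cosh=1.733975, sinh=1.416570; start (x,ẋ)=(-0.005600, 0.319300) → end (x,ẋ)=(0.145663, 0.714715)
phase 2: p=0.1495, T=0.305, ωT=1.080280, cosh=1.642502, sinh=1.303001; start (x,ẋ)=(0.145663, 0.714715) → end (x,ẋ)=(0.406129, 1.156215)

x = 0.4061, ẋ = 1.1562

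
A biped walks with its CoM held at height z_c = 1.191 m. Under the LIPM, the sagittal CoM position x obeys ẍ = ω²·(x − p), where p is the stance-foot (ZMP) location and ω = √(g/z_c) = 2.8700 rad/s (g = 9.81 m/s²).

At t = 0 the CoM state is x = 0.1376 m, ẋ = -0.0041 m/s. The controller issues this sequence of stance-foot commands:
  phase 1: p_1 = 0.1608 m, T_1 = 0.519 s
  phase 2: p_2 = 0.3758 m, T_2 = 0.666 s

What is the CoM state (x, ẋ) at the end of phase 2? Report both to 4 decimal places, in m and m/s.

x = -0.7368, ẋ = -3.0998

phase 1: p=0.1608, T=0.519, ωT=1.489530, cosh=2.330245, sinh=2.104766; start (x,ẋ)=(0.137600, -0.004100) → end (x,ẋ)=(0.103732, -0.149698)
phase 2: p=0.3758, T=0.666, ωT=1.911420, cosh=3.455278, sinh=3.307407; start (x,ẋ)=(0.103732, -0.149698) → end (x,ẋ)=(-0.736785, -3.099792)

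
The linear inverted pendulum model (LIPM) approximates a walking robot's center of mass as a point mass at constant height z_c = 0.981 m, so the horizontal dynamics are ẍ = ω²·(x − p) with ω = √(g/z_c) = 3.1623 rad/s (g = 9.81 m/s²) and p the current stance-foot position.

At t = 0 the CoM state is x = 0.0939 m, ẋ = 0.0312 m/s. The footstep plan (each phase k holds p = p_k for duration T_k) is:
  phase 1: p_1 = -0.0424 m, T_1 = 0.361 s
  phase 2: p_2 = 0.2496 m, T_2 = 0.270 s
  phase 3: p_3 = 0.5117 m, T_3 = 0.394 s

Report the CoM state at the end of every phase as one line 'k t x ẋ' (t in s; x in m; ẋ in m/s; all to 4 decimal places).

phase 1: p=-0.0424, T=0.361, ωT=1.141590, cosh=1.725528, sinh=1.406217; start (x,ẋ)=(0.093900, 0.031200) → end (x,ẋ)=(0.206664, 0.659946)
phase 2: p=0.2496, T=0.270, ωT=0.853821, cosh=1.387194, sinh=0.961409; start (x,ẋ)=(0.206664, 0.659946) → end (x,ẋ)=(0.390677, 0.784935)
phase 3: p=0.5117, T=0.394, ωT=1.245946, cosh=1.881946, sinh=1.594277; start (x,ẋ)=(0.390677, 0.784935) → end (x,ẋ)=(0.679667, 0.867058)

1 0.3610 0.2067 0.6599
2 0.6310 0.3907 0.7849
3 1.0250 0.6797 0.8671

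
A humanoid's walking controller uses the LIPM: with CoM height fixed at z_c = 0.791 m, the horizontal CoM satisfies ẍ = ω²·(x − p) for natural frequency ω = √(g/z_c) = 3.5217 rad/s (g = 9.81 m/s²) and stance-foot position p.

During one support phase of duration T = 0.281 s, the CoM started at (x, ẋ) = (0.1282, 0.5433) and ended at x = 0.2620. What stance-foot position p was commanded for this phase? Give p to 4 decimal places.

p = 0.2130

ωT = 3.5217·0.281 = 0.989598; cosh(ωT) = 1.530939, sinh(ωT) = 1.159213
x(T) = p + (x₀−p)·cosh(ωT) + (ẋ₀/ω)·sinh(ωT) ⇒ p·(1 − cosh) = x(T) − x₀·cosh − (ẋ₀/ω)·sinh
numerator   = 0.2620 − (0.1282)·1.530939 − (0.5433/3.5217)·1.159213 = -0.113101
denominator = 1 − 1.530939 = -0.530939
p = -0.113101 / -0.530939 = 0.2130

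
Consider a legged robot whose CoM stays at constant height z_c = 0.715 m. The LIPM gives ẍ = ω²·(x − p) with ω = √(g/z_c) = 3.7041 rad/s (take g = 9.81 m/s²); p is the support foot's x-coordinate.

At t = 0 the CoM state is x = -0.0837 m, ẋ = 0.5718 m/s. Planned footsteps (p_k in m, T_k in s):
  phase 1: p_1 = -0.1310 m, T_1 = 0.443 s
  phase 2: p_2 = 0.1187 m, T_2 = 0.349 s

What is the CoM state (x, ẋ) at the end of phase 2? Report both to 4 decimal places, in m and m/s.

phase 1: p=-0.1310, T=0.443, ωT=1.640916, cosh=2.676849, sinh=2.483046; start (x,ẋ)=(-0.083700, 0.571800) → end (x,ẋ)=(0.378922, 1.965662)
phase 2: p=0.1187, T=0.349, ωT=1.292731, cosh=1.958620, sinh=1.684100; start (x,ẋ)=(0.378922, 1.965662) → end (x,ẋ)=(1.522080, 5.473267)

x = 1.5221, ẋ = 5.4733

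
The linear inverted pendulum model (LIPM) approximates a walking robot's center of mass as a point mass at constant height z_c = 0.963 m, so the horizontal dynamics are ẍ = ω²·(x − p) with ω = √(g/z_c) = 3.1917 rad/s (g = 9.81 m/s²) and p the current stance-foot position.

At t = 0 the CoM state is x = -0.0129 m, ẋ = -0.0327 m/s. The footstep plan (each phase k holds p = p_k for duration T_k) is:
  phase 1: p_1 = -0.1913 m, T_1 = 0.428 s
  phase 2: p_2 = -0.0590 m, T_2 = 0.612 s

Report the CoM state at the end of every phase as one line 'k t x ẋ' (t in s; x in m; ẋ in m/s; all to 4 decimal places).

1 0.4280 0.1623 0.9751
2 1.0400 1.7927 5.9481

phase 1: p=-0.1913, T=0.428, ωT=1.366048, cosh=2.087470, sinh=1.832357; start (x,ẋ)=(-0.012900, -0.032700) → end (x,ẋ)=(0.162332, 0.975082)
phase 2: p=-0.0590, T=0.612, ωT=1.953320, cosh=3.596933, sinh=3.455131; start (x,ẋ)=(0.162332, 0.975082) → end (x,ẋ)=(1.792677, 5.948095)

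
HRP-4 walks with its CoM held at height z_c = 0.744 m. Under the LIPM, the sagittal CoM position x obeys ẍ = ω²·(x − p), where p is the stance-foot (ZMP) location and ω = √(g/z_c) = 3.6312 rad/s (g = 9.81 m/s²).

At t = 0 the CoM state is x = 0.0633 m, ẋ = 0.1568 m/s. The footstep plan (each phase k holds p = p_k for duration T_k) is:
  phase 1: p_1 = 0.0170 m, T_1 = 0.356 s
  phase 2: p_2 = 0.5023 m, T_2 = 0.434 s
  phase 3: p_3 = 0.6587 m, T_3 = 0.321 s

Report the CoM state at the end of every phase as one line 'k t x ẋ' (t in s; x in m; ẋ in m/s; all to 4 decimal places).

phase 1: p=0.0170, T=0.356, ωT=1.292707, cosh=1.958581, sinh=1.684054; start (x,ẋ)=(0.063300, 0.156800) → end (x,ẋ)=(0.180402, 0.590236)
phase 2: p=0.5023, T=0.434, ωT=1.575941, cosh=2.521051, sinh=2.314238; start (x,ẋ)=(0.180402, 0.590236) → end (x,ẋ)=(0.066948, -1.217042)
phase 3: p=0.6587, T=0.321, ωT=1.165615, cosh=1.759813, sinh=1.448082; start (x,ẋ)=(0.066948, -1.217042) → end (x,ẋ)=(-0.868015, -5.253361)

1 0.3560 0.1804 0.5902
2 0.7900 0.0669 -1.2170
3 1.1110 -0.8680 -5.2534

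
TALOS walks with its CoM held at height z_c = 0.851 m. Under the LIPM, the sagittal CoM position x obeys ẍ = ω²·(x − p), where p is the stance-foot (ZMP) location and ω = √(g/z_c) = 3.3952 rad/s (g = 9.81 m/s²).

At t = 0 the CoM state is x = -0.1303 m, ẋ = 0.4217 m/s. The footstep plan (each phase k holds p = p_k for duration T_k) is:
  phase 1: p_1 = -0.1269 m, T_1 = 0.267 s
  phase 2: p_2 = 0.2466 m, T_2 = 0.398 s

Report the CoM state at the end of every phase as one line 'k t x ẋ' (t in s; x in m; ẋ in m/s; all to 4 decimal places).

phase 1: p=-0.1269, T=0.267, ωT=0.906518, cosh=1.439808, sinh=1.035880; start (x,ẋ)=(-0.130300, 0.421700) → end (x,ẋ)=(-0.003134, 0.595209)
phase 2: p=0.2466, T=0.398, ωT=1.351290, cosh=2.060655, sinh=1.801749; start (x,ẋ)=(-0.003134, 0.595209) → end (x,ẋ)=(0.047847, -0.301177)

1 0.2670 -0.0031 0.5952
2 0.6650 0.0478 -0.3012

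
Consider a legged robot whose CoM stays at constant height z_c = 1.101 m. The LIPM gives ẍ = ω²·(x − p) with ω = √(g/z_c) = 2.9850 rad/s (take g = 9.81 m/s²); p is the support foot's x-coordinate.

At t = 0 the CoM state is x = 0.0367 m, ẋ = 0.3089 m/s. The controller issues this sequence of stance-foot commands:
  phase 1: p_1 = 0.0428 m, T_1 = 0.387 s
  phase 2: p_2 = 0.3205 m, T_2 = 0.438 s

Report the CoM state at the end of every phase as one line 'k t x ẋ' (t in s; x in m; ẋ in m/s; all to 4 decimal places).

phase 1: p=0.0428, T=0.387, ωT=1.155195, cosh=1.744819, sinh=1.429823; start (x,ẋ)=(0.036700, 0.308900) → end (x,ẋ)=(0.180121, 0.512940)
phase 2: p=0.3205, T=0.438, ωT=1.307430, cosh=1.983588, sinh=1.713073; start (x,ẋ)=(0.180121, 0.512940) → end (x,ẋ)=(0.336418, 0.299627)

1 0.3870 0.1801 0.5129
2 0.8250 0.3364 0.2996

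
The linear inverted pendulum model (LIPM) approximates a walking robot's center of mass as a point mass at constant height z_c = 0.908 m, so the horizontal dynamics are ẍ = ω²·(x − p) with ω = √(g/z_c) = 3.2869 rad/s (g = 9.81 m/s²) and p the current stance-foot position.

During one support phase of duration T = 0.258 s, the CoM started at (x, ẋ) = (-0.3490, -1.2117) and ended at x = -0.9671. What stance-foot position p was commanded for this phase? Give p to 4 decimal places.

ωT = 3.2869·0.258 = 0.848020; cosh(ωT) = 1.381641, sinh(ωT) = 0.953379
x(T) = p + (x₀−p)·cosh(ωT) + (ẋ₀/ω)·sinh(ωT) ⇒ p·(1 − cosh) = x(T) − x₀·cosh − (ẋ₀/ω)·sinh
numerator   = -0.9671 − (-0.3490)·1.381641 − (-1.2117/3.2869)·0.953379 = -0.133449
denominator = 1 − 1.381641 = -0.381641
p = -0.133449 / -0.381641 = 0.3497

p = 0.3497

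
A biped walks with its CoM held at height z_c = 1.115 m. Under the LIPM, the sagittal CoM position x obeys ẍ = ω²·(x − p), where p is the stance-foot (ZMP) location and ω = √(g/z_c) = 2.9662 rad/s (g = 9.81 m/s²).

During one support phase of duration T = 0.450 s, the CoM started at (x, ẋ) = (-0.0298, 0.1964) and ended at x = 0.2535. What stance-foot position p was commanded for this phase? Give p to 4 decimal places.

ωT = 2.9662·0.450 = 1.334790; cosh(ωT) = 2.031206, sinh(ωT) = 1.767992
x(T) = p + (x₀−p)·cosh(ωT) + (ẋ₀/ω)·sinh(ωT) ⇒ p·(1 − cosh) = x(T) − x₀·cosh − (ẋ₀/ω)·sinh
numerator   = 0.2535 − (-0.0298)·2.031206 − (0.1964/2.9662)·1.767992 = 0.196966
denominator = 1 − 2.031206 = -1.031206
p = 0.196966 / -1.031206 = -0.1910

p = -0.1910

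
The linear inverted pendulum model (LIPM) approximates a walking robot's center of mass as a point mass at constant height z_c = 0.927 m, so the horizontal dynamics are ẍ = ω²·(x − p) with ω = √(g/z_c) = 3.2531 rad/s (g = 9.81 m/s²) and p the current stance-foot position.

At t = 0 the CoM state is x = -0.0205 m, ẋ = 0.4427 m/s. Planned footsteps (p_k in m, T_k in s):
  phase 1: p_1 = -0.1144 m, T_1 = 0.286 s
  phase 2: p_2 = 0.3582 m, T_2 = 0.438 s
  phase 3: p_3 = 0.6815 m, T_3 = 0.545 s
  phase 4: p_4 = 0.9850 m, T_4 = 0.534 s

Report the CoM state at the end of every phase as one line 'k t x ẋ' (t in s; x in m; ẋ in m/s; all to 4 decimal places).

phase 1: p=-0.1144, T=0.286, ωT=0.930387, cosh=1.464945, sinh=1.070544; start (x,ẋ)=(-0.020500, 0.442700) → end (x,ẋ)=(0.168844, 0.975546)
phase 2: p=0.3582, T=0.438, ωT=1.424858, cosh=2.198905, sinh=1.958362; start (x,ẋ)=(0.168844, 0.975546) → end (x,ẋ)=(0.529102, 0.938793)
phase 3: p=0.6815, T=0.545, ωT=1.772940, cosh=3.028985, sinh=2.859152; start (x,ẋ)=(0.529102, 0.938793) → end (x,ẋ)=(1.044994, 1.426117)
phase 4: p=0.9850, T=0.534, ωT=1.737155, cosh=2.928590, sinh=2.752570; start (x,ẋ)=(1.044994, 1.426117) → end (x,ẋ)=(2.367388, 4.713720)

1 0.2860 0.1688 0.9755
2 0.7240 0.5291 0.9388
3 1.2690 1.0450 1.4261
4 1.8030 2.3674 4.7137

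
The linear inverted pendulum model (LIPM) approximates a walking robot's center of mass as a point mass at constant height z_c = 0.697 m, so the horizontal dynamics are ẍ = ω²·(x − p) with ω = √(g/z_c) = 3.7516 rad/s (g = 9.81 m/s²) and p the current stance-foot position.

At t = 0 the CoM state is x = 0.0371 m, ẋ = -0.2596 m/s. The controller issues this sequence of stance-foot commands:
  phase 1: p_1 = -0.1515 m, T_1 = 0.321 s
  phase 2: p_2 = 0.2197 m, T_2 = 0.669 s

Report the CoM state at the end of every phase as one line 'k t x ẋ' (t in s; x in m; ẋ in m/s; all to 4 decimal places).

phase 1: p=-0.1515, T=0.321, ωT=1.204264, cosh=1.817108, sinh=1.517195; start (x,ẋ)=(0.037100, -0.259600) → end (x,ẋ)=(0.086221, 0.601773)
phase 2: p=0.2197, T=0.669, ωT=2.509820, cosh=6.192002, sinh=6.110719; start (x,ẋ)=(0.086221, 0.601773) → end (x,ẋ)=(0.373383, 0.666175)

1 0.3210 0.0862 0.6018
2 0.9900 0.3734 0.6662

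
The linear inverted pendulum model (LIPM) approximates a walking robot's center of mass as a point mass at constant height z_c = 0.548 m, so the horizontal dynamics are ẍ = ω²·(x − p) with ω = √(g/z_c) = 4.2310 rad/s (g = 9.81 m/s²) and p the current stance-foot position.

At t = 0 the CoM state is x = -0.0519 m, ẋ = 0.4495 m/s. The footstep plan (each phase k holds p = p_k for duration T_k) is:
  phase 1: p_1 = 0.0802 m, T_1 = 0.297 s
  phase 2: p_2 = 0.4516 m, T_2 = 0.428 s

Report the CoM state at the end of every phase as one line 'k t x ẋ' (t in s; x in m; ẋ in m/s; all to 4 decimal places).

phase 1: p=0.0802, T=0.297, ωT=1.256607, cosh=1.899049, sinh=1.614431; start (x,ẋ)=(-0.051900, 0.449500) → end (x,ẋ)=(0.000852, -0.048707)
phase 2: p=0.4516, T=0.428, ωT=1.810868, cosh=3.139633, sinh=2.976121; start (x,ẋ)=(0.000852, -0.048707) → end (x,ẋ)=(-0.997844, -5.828724)

1 0.2970 0.0009 -0.0487
2 0.7250 -0.9978 -5.8287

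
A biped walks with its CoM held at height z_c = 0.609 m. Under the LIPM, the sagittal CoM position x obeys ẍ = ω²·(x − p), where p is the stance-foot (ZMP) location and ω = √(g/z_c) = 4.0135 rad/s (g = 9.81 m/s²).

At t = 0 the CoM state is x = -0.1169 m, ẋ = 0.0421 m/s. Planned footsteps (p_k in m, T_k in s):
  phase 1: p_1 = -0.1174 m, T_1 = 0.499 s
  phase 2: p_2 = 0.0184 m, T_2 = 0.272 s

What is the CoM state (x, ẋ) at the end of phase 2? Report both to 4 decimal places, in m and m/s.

phase 1: p=-0.1174, T=0.499, ωT=2.002736, cosh=3.772135, sinh=3.637169; start (x,ẋ)=(-0.116900, 0.042100) → end (x,ẋ)=(-0.077361, 0.166106)
phase 2: p=0.0184, T=0.272, ωT=1.091672, cosh=1.657453, sinh=1.321798; start (x,ẋ)=(-0.077361, 0.166106) → end (x,ẋ)=(-0.085615, -0.232706)

x = -0.0856, ẋ = -0.2327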